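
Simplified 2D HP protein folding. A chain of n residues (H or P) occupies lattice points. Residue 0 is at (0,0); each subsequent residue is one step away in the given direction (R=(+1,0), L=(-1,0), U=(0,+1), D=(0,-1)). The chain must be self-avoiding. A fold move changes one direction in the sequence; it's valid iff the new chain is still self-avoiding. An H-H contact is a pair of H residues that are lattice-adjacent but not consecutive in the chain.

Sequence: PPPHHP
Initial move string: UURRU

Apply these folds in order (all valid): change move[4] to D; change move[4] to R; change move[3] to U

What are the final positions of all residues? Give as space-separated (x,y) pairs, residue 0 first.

Initial moves: UURRU
Fold: move[4]->D => UURRD (positions: [(0, 0), (0, 1), (0, 2), (1, 2), (2, 2), (2, 1)])
Fold: move[4]->R => UURRR (positions: [(0, 0), (0, 1), (0, 2), (1, 2), (2, 2), (3, 2)])
Fold: move[3]->U => UURUR (positions: [(0, 0), (0, 1), (0, 2), (1, 2), (1, 3), (2, 3)])

Answer: (0,0) (0,1) (0,2) (1,2) (1,3) (2,3)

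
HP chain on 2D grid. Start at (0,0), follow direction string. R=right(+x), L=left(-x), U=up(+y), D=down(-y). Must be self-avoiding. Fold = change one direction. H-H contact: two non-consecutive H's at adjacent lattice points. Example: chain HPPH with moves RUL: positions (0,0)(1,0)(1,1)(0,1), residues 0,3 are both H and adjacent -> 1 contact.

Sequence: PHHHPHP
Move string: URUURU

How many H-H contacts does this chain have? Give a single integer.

Answer: 0

Derivation:
Positions: [(0, 0), (0, 1), (1, 1), (1, 2), (1, 3), (2, 3), (2, 4)]
No H-H contacts found.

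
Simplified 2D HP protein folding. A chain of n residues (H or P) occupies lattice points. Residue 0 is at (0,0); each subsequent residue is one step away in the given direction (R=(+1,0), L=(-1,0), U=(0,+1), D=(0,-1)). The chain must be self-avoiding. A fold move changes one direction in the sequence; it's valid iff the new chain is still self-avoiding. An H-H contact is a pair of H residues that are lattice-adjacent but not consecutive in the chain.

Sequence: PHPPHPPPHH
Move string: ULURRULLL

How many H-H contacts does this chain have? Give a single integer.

Positions: [(0, 0), (0, 1), (-1, 1), (-1, 2), (0, 2), (1, 2), (1, 3), (0, 3), (-1, 3), (-2, 3)]
H-H contact: residue 1 @(0,1) - residue 4 @(0, 2)

Answer: 1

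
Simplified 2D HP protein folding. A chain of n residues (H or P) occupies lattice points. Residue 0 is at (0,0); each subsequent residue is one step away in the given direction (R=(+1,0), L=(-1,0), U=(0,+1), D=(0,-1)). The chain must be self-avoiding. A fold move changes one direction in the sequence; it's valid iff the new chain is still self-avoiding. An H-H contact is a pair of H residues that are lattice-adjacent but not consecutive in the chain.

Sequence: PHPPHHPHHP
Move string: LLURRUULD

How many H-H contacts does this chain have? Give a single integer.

Positions: [(0, 0), (-1, 0), (-2, 0), (-2, 1), (-1, 1), (0, 1), (0, 2), (0, 3), (-1, 3), (-1, 2)]
H-H contact: residue 1 @(-1,0) - residue 4 @(-1, 1)

Answer: 1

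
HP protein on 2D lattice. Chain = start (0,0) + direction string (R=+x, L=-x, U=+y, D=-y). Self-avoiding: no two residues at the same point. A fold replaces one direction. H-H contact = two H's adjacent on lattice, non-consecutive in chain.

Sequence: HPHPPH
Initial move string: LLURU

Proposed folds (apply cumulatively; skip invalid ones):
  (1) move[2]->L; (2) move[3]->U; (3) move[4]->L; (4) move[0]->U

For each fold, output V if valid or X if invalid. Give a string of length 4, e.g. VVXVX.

Initial: LLURU -> [(0, 0), (-1, 0), (-2, 0), (-2, 1), (-1, 1), (-1, 2)]
Fold 1: move[2]->L => LLLRU INVALID (collision), skipped
Fold 2: move[3]->U => LLUUU VALID
Fold 3: move[4]->L => LLUUL VALID
Fold 4: move[0]->U => ULUUL VALID

Answer: XVVV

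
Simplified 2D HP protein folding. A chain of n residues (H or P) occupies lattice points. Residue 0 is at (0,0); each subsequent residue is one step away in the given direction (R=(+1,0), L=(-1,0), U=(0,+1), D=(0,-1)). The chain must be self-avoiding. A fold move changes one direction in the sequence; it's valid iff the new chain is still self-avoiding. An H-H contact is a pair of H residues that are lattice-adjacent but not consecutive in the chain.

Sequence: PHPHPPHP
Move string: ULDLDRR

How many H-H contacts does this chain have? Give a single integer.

Answer: 1

Derivation:
Positions: [(0, 0), (0, 1), (-1, 1), (-1, 0), (-2, 0), (-2, -1), (-1, -1), (0, -1)]
H-H contact: residue 3 @(-1,0) - residue 6 @(-1, -1)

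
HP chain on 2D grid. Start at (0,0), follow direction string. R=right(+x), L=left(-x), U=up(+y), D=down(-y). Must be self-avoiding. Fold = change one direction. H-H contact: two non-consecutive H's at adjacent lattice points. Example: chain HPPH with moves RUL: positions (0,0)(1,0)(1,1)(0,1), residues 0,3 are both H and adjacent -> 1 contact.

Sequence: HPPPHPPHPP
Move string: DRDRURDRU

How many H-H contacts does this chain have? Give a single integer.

Answer: 1

Derivation:
Positions: [(0, 0), (0, -1), (1, -1), (1, -2), (2, -2), (2, -1), (3, -1), (3, -2), (4, -2), (4, -1)]
H-H contact: residue 4 @(2,-2) - residue 7 @(3, -2)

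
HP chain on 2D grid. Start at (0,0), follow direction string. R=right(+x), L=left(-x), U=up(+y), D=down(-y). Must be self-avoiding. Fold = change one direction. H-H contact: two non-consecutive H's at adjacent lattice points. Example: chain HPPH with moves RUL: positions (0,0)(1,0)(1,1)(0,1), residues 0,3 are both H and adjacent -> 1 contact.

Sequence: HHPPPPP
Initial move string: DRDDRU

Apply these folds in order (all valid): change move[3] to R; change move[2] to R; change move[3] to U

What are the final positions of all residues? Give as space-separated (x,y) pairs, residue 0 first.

Answer: (0,0) (0,-1) (1,-1) (2,-1) (2,0) (3,0) (3,1)

Derivation:
Initial moves: DRDDRU
Fold: move[3]->R => DRDRRU (positions: [(0, 0), (0, -1), (1, -1), (1, -2), (2, -2), (3, -2), (3, -1)])
Fold: move[2]->R => DRRRRU (positions: [(0, 0), (0, -1), (1, -1), (2, -1), (3, -1), (4, -1), (4, 0)])
Fold: move[3]->U => DRRURU (positions: [(0, 0), (0, -1), (1, -1), (2, -1), (2, 0), (3, 0), (3, 1)])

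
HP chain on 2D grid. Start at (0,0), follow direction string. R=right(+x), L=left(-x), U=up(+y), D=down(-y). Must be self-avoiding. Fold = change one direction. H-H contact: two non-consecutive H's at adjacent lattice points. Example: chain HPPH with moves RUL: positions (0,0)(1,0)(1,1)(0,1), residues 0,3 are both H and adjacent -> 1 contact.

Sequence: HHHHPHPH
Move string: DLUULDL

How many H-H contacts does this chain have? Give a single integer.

Positions: [(0, 0), (0, -1), (-1, -1), (-1, 0), (-1, 1), (-2, 1), (-2, 0), (-3, 0)]
H-H contact: residue 0 @(0,0) - residue 3 @(-1, 0)

Answer: 1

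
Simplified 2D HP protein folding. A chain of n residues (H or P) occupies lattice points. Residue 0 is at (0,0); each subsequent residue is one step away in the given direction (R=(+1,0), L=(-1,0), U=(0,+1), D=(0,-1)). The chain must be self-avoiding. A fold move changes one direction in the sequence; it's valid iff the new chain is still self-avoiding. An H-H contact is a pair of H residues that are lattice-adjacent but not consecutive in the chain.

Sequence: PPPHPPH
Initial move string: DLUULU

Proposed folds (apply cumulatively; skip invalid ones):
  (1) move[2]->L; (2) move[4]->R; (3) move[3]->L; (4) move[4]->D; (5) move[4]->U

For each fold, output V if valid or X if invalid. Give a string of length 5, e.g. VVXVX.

Answer: VVXXV

Derivation:
Initial: DLUULU -> [(0, 0), (0, -1), (-1, -1), (-1, 0), (-1, 1), (-2, 1), (-2, 2)]
Fold 1: move[2]->L => DLLULU VALID
Fold 2: move[4]->R => DLLURU VALID
Fold 3: move[3]->L => DLLLRU INVALID (collision), skipped
Fold 4: move[4]->D => DLLUDU INVALID (collision), skipped
Fold 5: move[4]->U => DLLUUU VALID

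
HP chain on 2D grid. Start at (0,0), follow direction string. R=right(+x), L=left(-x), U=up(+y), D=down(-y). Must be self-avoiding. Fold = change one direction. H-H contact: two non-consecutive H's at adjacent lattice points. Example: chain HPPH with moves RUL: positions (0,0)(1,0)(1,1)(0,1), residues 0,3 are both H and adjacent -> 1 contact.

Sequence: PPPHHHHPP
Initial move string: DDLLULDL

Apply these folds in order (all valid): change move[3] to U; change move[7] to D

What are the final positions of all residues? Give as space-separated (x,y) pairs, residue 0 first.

Initial moves: DDLLULDL
Fold: move[3]->U => DDLUULDL (positions: [(0, 0), (0, -1), (0, -2), (-1, -2), (-1, -1), (-1, 0), (-2, 0), (-2, -1), (-3, -1)])
Fold: move[7]->D => DDLUULDD (positions: [(0, 0), (0, -1), (0, -2), (-1, -2), (-1, -1), (-1, 0), (-2, 0), (-2, -1), (-2, -2)])

Answer: (0,0) (0,-1) (0,-2) (-1,-2) (-1,-1) (-1,0) (-2,0) (-2,-1) (-2,-2)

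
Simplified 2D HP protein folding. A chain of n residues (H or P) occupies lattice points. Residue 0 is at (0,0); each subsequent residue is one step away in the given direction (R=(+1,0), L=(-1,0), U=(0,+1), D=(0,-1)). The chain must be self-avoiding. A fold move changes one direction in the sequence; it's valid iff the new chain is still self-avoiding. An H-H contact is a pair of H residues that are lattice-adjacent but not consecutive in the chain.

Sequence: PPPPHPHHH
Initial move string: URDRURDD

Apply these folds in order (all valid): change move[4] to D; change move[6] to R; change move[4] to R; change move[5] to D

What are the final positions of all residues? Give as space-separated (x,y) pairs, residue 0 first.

Initial moves: URDRURDD
Fold: move[4]->D => URDRDRDD (positions: [(0, 0), (0, 1), (1, 1), (1, 0), (2, 0), (2, -1), (3, -1), (3, -2), (3, -3)])
Fold: move[6]->R => URDRDRRD (positions: [(0, 0), (0, 1), (1, 1), (1, 0), (2, 0), (2, -1), (3, -1), (4, -1), (4, -2)])
Fold: move[4]->R => URDRRRRD (positions: [(0, 0), (0, 1), (1, 1), (1, 0), (2, 0), (3, 0), (4, 0), (5, 0), (5, -1)])
Fold: move[5]->D => URDRRDRD (positions: [(0, 0), (0, 1), (1, 1), (1, 0), (2, 0), (3, 0), (3, -1), (4, -1), (4, -2)])

Answer: (0,0) (0,1) (1,1) (1,0) (2,0) (3,0) (3,-1) (4,-1) (4,-2)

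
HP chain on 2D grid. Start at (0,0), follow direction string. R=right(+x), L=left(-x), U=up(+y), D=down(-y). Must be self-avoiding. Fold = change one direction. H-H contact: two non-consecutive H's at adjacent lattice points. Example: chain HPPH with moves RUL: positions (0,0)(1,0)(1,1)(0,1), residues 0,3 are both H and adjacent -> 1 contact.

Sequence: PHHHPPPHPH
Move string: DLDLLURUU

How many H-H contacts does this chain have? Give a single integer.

Positions: [(0, 0), (0, -1), (-1, -1), (-1, -2), (-2, -2), (-3, -2), (-3, -1), (-2, -1), (-2, 0), (-2, 1)]
H-H contact: residue 2 @(-1,-1) - residue 7 @(-2, -1)

Answer: 1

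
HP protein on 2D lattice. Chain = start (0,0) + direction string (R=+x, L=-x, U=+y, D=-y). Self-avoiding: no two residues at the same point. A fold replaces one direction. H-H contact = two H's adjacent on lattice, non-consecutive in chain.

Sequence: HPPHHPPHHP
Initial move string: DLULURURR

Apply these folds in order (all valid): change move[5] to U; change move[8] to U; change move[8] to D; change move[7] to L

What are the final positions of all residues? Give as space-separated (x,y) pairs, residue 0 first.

Answer: (0,0) (0,-1) (-1,-1) (-1,0) (-2,0) (-2,1) (-2,2) (-2,3) (-3,3) (-3,2)

Derivation:
Initial moves: DLULURURR
Fold: move[5]->U => DLULUUURR (positions: [(0, 0), (0, -1), (-1, -1), (-1, 0), (-2, 0), (-2, 1), (-2, 2), (-2, 3), (-1, 3), (0, 3)])
Fold: move[8]->U => DLULUUURU (positions: [(0, 0), (0, -1), (-1, -1), (-1, 0), (-2, 0), (-2, 1), (-2, 2), (-2, 3), (-1, 3), (-1, 4)])
Fold: move[8]->D => DLULUUURD (positions: [(0, 0), (0, -1), (-1, -1), (-1, 0), (-2, 0), (-2, 1), (-2, 2), (-2, 3), (-1, 3), (-1, 2)])
Fold: move[7]->L => DLULUUULD (positions: [(0, 0), (0, -1), (-1, -1), (-1, 0), (-2, 0), (-2, 1), (-2, 2), (-2, 3), (-3, 3), (-3, 2)])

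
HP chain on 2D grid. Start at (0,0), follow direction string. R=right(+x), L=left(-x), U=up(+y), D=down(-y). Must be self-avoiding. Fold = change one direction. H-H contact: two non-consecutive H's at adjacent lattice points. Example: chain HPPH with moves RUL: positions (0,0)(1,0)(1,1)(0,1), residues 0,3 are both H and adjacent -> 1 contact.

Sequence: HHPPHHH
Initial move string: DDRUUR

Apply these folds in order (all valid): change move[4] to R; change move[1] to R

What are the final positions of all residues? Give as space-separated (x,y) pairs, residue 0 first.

Answer: (0,0) (0,-1) (1,-1) (2,-1) (2,0) (3,0) (4,0)

Derivation:
Initial moves: DDRUUR
Fold: move[4]->R => DDRURR (positions: [(0, 0), (0, -1), (0, -2), (1, -2), (1, -1), (2, -1), (3, -1)])
Fold: move[1]->R => DRRURR (positions: [(0, 0), (0, -1), (1, -1), (2, -1), (2, 0), (3, 0), (4, 0)])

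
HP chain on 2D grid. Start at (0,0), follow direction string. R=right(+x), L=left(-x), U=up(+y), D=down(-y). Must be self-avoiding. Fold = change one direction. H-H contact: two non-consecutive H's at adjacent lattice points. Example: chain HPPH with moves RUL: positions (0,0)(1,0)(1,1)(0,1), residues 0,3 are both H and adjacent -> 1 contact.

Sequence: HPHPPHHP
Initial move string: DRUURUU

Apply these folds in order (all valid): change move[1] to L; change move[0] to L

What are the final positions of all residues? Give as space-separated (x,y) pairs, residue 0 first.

Answer: (0,0) (-1,0) (-2,0) (-2,1) (-2,2) (-1,2) (-1,3) (-1,4)

Derivation:
Initial moves: DRUURUU
Fold: move[1]->L => DLUURUU (positions: [(0, 0), (0, -1), (-1, -1), (-1, 0), (-1, 1), (0, 1), (0, 2), (0, 3)])
Fold: move[0]->L => LLUURUU (positions: [(0, 0), (-1, 0), (-2, 0), (-2, 1), (-2, 2), (-1, 2), (-1, 3), (-1, 4)])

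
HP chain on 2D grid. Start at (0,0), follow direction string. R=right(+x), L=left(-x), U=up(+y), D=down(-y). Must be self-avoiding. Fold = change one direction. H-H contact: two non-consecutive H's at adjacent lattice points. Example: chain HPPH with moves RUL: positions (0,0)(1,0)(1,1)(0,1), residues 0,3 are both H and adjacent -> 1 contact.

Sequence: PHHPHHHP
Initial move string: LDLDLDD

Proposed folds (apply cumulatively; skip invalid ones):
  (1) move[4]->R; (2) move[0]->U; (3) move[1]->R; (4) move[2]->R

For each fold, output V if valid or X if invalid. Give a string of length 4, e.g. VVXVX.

Answer: VXXV

Derivation:
Initial: LDLDLDD -> [(0, 0), (-1, 0), (-1, -1), (-2, -1), (-2, -2), (-3, -2), (-3, -3), (-3, -4)]
Fold 1: move[4]->R => LDLDRDD VALID
Fold 2: move[0]->U => UDLDRDD INVALID (collision), skipped
Fold 3: move[1]->R => LRLDRDD INVALID (collision), skipped
Fold 4: move[2]->R => LDRDRDD VALID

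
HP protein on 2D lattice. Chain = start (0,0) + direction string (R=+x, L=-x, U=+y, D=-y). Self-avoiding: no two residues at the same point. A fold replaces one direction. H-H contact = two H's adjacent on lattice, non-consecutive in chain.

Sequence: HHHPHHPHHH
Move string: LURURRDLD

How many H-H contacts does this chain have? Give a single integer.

Positions: [(0, 0), (-1, 0), (-1, 1), (0, 1), (0, 2), (1, 2), (2, 2), (2, 1), (1, 1), (1, 0)]
H-H contact: residue 0 @(0,0) - residue 9 @(1, 0)
H-H contact: residue 5 @(1,2) - residue 8 @(1, 1)

Answer: 2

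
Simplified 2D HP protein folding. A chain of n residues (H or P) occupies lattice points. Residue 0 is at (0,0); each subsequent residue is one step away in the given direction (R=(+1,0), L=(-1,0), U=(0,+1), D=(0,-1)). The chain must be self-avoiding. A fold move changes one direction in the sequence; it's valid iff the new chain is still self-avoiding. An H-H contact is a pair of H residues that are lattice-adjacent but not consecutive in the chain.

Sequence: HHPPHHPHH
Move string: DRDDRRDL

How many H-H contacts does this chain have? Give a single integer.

Answer: 1

Derivation:
Positions: [(0, 0), (0, -1), (1, -1), (1, -2), (1, -3), (2, -3), (3, -3), (3, -4), (2, -4)]
H-H contact: residue 5 @(2,-3) - residue 8 @(2, -4)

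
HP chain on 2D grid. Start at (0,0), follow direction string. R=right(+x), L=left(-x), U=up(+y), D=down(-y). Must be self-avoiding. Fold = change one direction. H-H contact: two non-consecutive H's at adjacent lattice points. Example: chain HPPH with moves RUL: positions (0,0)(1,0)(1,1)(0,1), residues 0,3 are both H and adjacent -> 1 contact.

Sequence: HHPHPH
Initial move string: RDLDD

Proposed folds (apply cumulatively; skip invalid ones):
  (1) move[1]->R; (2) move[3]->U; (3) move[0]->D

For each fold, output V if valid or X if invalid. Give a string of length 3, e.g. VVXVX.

Answer: XXV

Derivation:
Initial: RDLDD -> [(0, 0), (1, 0), (1, -1), (0, -1), (0, -2), (0, -3)]
Fold 1: move[1]->R => RRLDD INVALID (collision), skipped
Fold 2: move[3]->U => RDLUD INVALID (collision), skipped
Fold 3: move[0]->D => DDLDD VALID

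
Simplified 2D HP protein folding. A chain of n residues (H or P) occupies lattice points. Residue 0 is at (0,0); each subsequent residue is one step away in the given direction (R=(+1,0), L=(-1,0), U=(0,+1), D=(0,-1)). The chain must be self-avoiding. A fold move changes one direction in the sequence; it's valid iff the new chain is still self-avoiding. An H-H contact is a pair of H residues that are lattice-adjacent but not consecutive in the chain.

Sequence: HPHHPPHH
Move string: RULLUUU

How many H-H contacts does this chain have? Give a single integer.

Answer: 1

Derivation:
Positions: [(0, 0), (1, 0), (1, 1), (0, 1), (-1, 1), (-1, 2), (-1, 3), (-1, 4)]
H-H contact: residue 0 @(0,0) - residue 3 @(0, 1)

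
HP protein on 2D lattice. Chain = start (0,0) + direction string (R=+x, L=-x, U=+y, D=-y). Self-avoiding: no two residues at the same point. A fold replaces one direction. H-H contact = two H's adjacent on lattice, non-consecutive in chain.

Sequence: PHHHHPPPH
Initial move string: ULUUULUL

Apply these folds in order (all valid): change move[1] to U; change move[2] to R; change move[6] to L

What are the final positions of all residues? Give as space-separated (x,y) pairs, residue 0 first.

Initial moves: ULUUULUL
Fold: move[1]->U => UUUUULUL (positions: [(0, 0), (0, 1), (0, 2), (0, 3), (0, 4), (0, 5), (-1, 5), (-1, 6), (-2, 6)])
Fold: move[2]->R => UURUULUL (positions: [(0, 0), (0, 1), (0, 2), (1, 2), (1, 3), (1, 4), (0, 4), (0, 5), (-1, 5)])
Fold: move[6]->L => UURUULLL (positions: [(0, 0), (0, 1), (0, 2), (1, 2), (1, 3), (1, 4), (0, 4), (-1, 4), (-2, 4)])

Answer: (0,0) (0,1) (0,2) (1,2) (1,3) (1,4) (0,4) (-1,4) (-2,4)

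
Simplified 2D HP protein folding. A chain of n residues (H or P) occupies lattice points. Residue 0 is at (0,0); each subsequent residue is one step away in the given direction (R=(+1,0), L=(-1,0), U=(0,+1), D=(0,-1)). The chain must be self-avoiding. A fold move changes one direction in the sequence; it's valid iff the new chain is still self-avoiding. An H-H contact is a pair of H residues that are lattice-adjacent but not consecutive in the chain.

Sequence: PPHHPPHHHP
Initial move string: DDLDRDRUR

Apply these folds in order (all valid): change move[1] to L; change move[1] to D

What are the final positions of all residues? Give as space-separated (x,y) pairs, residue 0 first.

Answer: (0,0) (0,-1) (0,-2) (-1,-2) (-1,-3) (0,-3) (0,-4) (1,-4) (1,-3) (2,-3)

Derivation:
Initial moves: DDLDRDRUR
Fold: move[1]->L => DLLDRDRUR (positions: [(0, 0), (0, -1), (-1, -1), (-2, -1), (-2, -2), (-1, -2), (-1, -3), (0, -3), (0, -2), (1, -2)])
Fold: move[1]->D => DDLDRDRUR (positions: [(0, 0), (0, -1), (0, -2), (-1, -2), (-1, -3), (0, -3), (0, -4), (1, -4), (1, -3), (2, -3)])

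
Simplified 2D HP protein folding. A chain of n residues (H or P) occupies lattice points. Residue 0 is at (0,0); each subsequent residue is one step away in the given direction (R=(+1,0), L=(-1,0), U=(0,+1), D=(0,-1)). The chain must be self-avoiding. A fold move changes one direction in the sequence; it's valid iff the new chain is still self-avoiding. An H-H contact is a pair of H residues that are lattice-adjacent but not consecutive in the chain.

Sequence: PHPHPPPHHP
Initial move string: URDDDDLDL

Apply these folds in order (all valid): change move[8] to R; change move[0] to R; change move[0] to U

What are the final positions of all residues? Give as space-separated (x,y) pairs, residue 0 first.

Answer: (0,0) (0,1) (1,1) (1,0) (1,-1) (1,-2) (1,-3) (0,-3) (0,-4) (1,-4)

Derivation:
Initial moves: URDDDDLDL
Fold: move[8]->R => URDDDDLDR (positions: [(0, 0), (0, 1), (1, 1), (1, 0), (1, -1), (1, -2), (1, -3), (0, -3), (0, -4), (1, -4)])
Fold: move[0]->R => RRDDDDLDR (positions: [(0, 0), (1, 0), (2, 0), (2, -1), (2, -2), (2, -3), (2, -4), (1, -4), (1, -5), (2, -5)])
Fold: move[0]->U => URDDDDLDR (positions: [(0, 0), (0, 1), (1, 1), (1, 0), (1, -1), (1, -2), (1, -3), (0, -3), (0, -4), (1, -4)])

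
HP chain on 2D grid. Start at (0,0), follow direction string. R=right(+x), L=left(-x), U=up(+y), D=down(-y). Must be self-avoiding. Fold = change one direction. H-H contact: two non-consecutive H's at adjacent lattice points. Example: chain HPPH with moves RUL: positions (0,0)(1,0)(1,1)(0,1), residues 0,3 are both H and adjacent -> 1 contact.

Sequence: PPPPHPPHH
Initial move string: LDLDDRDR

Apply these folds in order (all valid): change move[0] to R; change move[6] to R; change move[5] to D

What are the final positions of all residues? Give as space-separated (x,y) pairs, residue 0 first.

Initial moves: LDLDDRDR
Fold: move[0]->R => RDLDDRDR (positions: [(0, 0), (1, 0), (1, -1), (0, -1), (0, -2), (0, -3), (1, -3), (1, -4), (2, -4)])
Fold: move[6]->R => RDLDDRRR (positions: [(0, 0), (1, 0), (1, -1), (0, -1), (0, -2), (0, -3), (1, -3), (2, -3), (3, -3)])
Fold: move[5]->D => RDLDDDRR (positions: [(0, 0), (1, 0), (1, -1), (0, -1), (0, -2), (0, -3), (0, -4), (1, -4), (2, -4)])

Answer: (0,0) (1,0) (1,-1) (0,-1) (0,-2) (0,-3) (0,-4) (1,-4) (2,-4)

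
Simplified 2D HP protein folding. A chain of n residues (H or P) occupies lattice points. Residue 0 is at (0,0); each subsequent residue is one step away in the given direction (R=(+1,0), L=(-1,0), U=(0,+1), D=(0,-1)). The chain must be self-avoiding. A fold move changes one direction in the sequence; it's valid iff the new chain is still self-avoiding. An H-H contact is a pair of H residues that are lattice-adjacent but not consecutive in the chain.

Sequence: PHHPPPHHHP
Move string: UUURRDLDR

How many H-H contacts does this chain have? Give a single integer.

Answer: 2

Derivation:
Positions: [(0, 0), (0, 1), (0, 2), (0, 3), (1, 3), (2, 3), (2, 2), (1, 2), (1, 1), (2, 1)]
H-H contact: residue 1 @(0,1) - residue 8 @(1, 1)
H-H contact: residue 2 @(0,2) - residue 7 @(1, 2)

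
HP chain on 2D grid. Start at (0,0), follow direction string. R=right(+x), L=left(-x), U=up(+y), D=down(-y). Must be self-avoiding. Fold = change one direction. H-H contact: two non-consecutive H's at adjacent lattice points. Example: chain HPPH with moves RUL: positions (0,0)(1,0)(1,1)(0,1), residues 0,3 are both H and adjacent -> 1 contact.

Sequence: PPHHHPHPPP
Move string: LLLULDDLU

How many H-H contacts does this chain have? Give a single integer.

Positions: [(0, 0), (-1, 0), (-2, 0), (-3, 0), (-3, 1), (-4, 1), (-4, 0), (-4, -1), (-5, -1), (-5, 0)]
H-H contact: residue 3 @(-3,0) - residue 6 @(-4, 0)

Answer: 1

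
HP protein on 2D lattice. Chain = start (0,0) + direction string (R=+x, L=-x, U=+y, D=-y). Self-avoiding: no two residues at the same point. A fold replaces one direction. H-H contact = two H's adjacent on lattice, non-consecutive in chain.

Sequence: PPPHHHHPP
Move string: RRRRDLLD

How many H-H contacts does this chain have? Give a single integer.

Answer: 1

Derivation:
Positions: [(0, 0), (1, 0), (2, 0), (3, 0), (4, 0), (4, -1), (3, -1), (2, -1), (2, -2)]
H-H contact: residue 3 @(3,0) - residue 6 @(3, -1)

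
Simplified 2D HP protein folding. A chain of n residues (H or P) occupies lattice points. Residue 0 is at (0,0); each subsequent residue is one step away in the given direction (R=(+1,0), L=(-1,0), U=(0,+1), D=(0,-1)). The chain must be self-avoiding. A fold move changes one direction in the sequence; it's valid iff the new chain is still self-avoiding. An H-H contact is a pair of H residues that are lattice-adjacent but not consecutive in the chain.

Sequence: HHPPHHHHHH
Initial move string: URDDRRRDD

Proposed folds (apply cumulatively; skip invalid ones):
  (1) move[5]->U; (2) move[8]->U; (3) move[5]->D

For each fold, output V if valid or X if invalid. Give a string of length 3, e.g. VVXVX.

Initial: URDDRRRDD -> [(0, 0), (0, 1), (1, 1), (1, 0), (1, -1), (2, -1), (3, -1), (4, -1), (4, -2), (4, -3)]
Fold 1: move[5]->U => URDDRURDD VALID
Fold 2: move[8]->U => URDDRURDU INVALID (collision), skipped
Fold 3: move[5]->D => URDDRDRDD VALID

Answer: VXV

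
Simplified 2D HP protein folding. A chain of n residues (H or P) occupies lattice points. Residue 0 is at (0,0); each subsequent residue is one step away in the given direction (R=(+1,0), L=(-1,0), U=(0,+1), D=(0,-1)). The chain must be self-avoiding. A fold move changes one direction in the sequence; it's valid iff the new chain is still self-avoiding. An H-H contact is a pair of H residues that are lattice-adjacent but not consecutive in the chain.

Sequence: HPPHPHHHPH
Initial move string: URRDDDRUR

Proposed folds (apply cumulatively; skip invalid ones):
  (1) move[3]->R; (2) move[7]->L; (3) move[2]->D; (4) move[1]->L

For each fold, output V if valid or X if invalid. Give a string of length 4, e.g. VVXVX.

Answer: VXVX

Derivation:
Initial: URRDDDRUR -> [(0, 0), (0, 1), (1, 1), (2, 1), (2, 0), (2, -1), (2, -2), (3, -2), (3, -1), (4, -1)]
Fold 1: move[3]->R => URRRDDRUR VALID
Fold 2: move[7]->L => URRRDDRLR INVALID (collision), skipped
Fold 3: move[2]->D => URDRDDRUR VALID
Fold 4: move[1]->L => ULDRDDRUR INVALID (collision), skipped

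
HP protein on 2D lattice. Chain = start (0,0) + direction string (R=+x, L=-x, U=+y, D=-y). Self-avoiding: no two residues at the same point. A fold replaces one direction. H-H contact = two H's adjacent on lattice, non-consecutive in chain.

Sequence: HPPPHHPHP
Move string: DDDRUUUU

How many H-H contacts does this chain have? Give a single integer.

Answer: 1

Derivation:
Positions: [(0, 0), (0, -1), (0, -2), (0, -3), (1, -3), (1, -2), (1, -1), (1, 0), (1, 1)]
H-H contact: residue 0 @(0,0) - residue 7 @(1, 0)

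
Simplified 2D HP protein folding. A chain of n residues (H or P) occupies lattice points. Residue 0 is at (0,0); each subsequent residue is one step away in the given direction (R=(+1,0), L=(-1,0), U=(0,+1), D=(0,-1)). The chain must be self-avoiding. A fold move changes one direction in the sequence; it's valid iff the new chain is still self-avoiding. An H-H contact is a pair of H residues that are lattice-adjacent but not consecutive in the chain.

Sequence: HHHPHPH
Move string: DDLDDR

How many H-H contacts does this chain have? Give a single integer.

Positions: [(0, 0), (0, -1), (0, -2), (-1, -2), (-1, -3), (-1, -4), (0, -4)]
No H-H contacts found.

Answer: 0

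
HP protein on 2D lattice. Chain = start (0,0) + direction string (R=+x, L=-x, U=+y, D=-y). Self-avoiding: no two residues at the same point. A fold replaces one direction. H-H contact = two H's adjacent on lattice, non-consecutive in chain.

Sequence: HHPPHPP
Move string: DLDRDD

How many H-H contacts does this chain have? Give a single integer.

Answer: 1

Derivation:
Positions: [(0, 0), (0, -1), (-1, -1), (-1, -2), (0, -2), (0, -3), (0, -4)]
H-H contact: residue 1 @(0,-1) - residue 4 @(0, -2)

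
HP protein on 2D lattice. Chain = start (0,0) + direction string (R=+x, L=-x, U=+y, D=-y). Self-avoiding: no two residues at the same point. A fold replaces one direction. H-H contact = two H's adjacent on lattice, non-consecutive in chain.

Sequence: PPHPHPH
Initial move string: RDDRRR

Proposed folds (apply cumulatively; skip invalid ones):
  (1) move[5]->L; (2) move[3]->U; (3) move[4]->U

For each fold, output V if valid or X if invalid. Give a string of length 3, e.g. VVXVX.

Initial: RDDRRR -> [(0, 0), (1, 0), (1, -1), (1, -2), (2, -2), (3, -2), (4, -2)]
Fold 1: move[5]->L => RDDRRL INVALID (collision), skipped
Fold 2: move[3]->U => RDDURR INVALID (collision), skipped
Fold 3: move[4]->U => RDDRUR VALID

Answer: XXV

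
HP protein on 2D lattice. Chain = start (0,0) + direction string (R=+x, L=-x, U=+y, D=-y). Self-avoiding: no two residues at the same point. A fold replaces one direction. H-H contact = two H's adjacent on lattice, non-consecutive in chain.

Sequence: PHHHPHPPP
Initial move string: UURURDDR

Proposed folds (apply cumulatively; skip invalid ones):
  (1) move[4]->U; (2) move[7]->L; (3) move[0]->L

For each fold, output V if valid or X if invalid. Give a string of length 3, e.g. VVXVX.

Answer: XVX

Derivation:
Initial: UURURDDR -> [(0, 0), (0, 1), (0, 2), (1, 2), (1, 3), (2, 3), (2, 2), (2, 1), (3, 1)]
Fold 1: move[4]->U => UURUUDDR INVALID (collision), skipped
Fold 2: move[7]->L => UURURDDL VALID
Fold 3: move[0]->L => LURURDDL INVALID (collision), skipped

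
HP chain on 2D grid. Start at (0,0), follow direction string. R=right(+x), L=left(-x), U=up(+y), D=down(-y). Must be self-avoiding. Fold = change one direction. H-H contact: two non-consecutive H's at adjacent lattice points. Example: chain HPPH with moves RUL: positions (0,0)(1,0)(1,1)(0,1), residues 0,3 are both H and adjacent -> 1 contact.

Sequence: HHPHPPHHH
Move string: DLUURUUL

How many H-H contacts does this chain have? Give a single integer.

Answer: 1

Derivation:
Positions: [(0, 0), (0, -1), (-1, -1), (-1, 0), (-1, 1), (0, 1), (0, 2), (0, 3), (-1, 3)]
H-H contact: residue 0 @(0,0) - residue 3 @(-1, 0)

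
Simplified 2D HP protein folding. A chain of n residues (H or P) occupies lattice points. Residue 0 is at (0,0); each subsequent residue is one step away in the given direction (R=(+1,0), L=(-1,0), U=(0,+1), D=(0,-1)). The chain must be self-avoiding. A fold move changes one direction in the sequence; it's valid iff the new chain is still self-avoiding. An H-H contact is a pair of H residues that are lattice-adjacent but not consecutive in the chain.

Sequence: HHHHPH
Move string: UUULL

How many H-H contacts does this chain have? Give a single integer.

Positions: [(0, 0), (0, 1), (0, 2), (0, 3), (-1, 3), (-2, 3)]
No H-H contacts found.

Answer: 0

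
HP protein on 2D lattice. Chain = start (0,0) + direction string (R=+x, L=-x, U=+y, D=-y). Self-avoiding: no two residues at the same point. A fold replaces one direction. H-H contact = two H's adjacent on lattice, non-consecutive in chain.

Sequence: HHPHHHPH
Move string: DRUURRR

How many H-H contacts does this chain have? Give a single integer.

Positions: [(0, 0), (0, -1), (1, -1), (1, 0), (1, 1), (2, 1), (3, 1), (4, 1)]
H-H contact: residue 0 @(0,0) - residue 3 @(1, 0)

Answer: 1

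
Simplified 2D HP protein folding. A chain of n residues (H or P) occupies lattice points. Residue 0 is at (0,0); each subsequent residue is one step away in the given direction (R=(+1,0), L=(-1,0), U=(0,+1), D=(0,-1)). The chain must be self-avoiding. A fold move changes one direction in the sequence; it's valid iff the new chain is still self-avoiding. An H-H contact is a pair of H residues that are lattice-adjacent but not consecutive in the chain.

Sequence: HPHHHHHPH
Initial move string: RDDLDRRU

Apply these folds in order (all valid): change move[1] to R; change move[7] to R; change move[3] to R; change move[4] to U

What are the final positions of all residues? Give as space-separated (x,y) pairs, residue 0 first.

Answer: (0,0) (1,0) (2,0) (2,-1) (3,-1) (3,0) (4,0) (5,0) (6,0)

Derivation:
Initial moves: RDDLDRRU
Fold: move[1]->R => RRDLDRRU (positions: [(0, 0), (1, 0), (2, 0), (2, -1), (1, -1), (1, -2), (2, -2), (3, -2), (3, -1)])
Fold: move[7]->R => RRDLDRRR (positions: [(0, 0), (1, 0), (2, 0), (2, -1), (1, -1), (1, -2), (2, -2), (3, -2), (4, -2)])
Fold: move[3]->R => RRDRDRRR (positions: [(0, 0), (1, 0), (2, 0), (2, -1), (3, -1), (3, -2), (4, -2), (5, -2), (6, -2)])
Fold: move[4]->U => RRDRURRR (positions: [(0, 0), (1, 0), (2, 0), (2, -1), (3, -1), (3, 0), (4, 0), (5, 0), (6, 0)])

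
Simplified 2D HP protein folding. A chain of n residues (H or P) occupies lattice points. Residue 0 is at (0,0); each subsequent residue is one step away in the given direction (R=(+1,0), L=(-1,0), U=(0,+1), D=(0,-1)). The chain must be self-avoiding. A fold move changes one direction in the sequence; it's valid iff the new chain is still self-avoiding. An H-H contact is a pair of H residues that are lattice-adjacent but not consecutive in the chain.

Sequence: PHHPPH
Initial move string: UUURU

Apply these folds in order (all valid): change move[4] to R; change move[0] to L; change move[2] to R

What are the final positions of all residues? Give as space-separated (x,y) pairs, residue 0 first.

Initial moves: UUURU
Fold: move[4]->R => UUURR (positions: [(0, 0), (0, 1), (0, 2), (0, 3), (1, 3), (2, 3)])
Fold: move[0]->L => LUURR (positions: [(0, 0), (-1, 0), (-1, 1), (-1, 2), (0, 2), (1, 2)])
Fold: move[2]->R => LURRR (positions: [(0, 0), (-1, 0), (-1, 1), (0, 1), (1, 1), (2, 1)])

Answer: (0,0) (-1,0) (-1,1) (0,1) (1,1) (2,1)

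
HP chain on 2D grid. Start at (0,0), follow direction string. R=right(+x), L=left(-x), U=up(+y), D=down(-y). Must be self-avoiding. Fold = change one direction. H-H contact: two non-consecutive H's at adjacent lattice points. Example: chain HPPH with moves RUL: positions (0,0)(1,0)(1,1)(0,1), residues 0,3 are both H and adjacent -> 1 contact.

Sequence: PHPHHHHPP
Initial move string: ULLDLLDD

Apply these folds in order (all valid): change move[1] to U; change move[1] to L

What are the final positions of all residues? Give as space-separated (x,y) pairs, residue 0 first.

Answer: (0,0) (0,1) (-1,1) (-2,1) (-2,0) (-3,0) (-4,0) (-4,-1) (-4,-2)

Derivation:
Initial moves: ULLDLLDD
Fold: move[1]->U => UULDLLDD (positions: [(0, 0), (0, 1), (0, 2), (-1, 2), (-1, 1), (-2, 1), (-3, 1), (-3, 0), (-3, -1)])
Fold: move[1]->L => ULLDLLDD (positions: [(0, 0), (0, 1), (-1, 1), (-2, 1), (-2, 0), (-3, 0), (-4, 0), (-4, -1), (-4, -2)])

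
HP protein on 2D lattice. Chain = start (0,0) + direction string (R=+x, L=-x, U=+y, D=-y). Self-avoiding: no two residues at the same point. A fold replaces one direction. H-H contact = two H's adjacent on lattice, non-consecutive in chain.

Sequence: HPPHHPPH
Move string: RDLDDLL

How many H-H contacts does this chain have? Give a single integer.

Answer: 1

Derivation:
Positions: [(0, 0), (1, 0), (1, -1), (0, -1), (0, -2), (0, -3), (-1, -3), (-2, -3)]
H-H contact: residue 0 @(0,0) - residue 3 @(0, -1)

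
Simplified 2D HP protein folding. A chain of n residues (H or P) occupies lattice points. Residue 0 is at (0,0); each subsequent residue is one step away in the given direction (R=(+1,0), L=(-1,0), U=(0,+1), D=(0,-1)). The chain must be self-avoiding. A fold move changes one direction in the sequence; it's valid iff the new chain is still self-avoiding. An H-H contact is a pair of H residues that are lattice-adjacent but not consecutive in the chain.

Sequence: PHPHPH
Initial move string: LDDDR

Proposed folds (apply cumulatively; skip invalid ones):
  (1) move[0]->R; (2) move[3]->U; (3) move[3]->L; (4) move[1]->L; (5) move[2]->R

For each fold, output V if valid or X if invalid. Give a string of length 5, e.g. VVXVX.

Answer: VXXXV

Derivation:
Initial: LDDDR -> [(0, 0), (-1, 0), (-1, -1), (-1, -2), (-1, -3), (0, -3)]
Fold 1: move[0]->R => RDDDR VALID
Fold 2: move[3]->U => RDDUR INVALID (collision), skipped
Fold 3: move[3]->L => RDDLR INVALID (collision), skipped
Fold 4: move[1]->L => RLDDR INVALID (collision), skipped
Fold 5: move[2]->R => RDRDR VALID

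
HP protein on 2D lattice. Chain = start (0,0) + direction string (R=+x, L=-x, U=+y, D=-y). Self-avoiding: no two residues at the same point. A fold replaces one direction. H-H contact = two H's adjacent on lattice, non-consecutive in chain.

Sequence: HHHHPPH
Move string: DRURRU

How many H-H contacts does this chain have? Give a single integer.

Positions: [(0, 0), (0, -1), (1, -1), (1, 0), (2, 0), (3, 0), (3, 1)]
H-H contact: residue 0 @(0,0) - residue 3 @(1, 0)

Answer: 1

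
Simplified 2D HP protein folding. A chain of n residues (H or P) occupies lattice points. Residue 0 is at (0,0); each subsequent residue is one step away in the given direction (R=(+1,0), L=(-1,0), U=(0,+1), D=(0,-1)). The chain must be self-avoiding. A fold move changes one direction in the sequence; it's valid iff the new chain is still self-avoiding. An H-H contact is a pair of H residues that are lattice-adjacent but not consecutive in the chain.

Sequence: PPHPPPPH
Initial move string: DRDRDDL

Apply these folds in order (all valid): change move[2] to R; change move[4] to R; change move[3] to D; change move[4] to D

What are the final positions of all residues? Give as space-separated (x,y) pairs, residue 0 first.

Initial moves: DRDRDDL
Fold: move[2]->R => DRRRDDL (positions: [(0, 0), (0, -1), (1, -1), (2, -1), (3, -1), (3, -2), (3, -3), (2, -3)])
Fold: move[4]->R => DRRRRDL (positions: [(0, 0), (0, -1), (1, -1), (2, -1), (3, -1), (4, -1), (4, -2), (3, -2)])
Fold: move[3]->D => DRRDRDL (positions: [(0, 0), (0, -1), (1, -1), (2, -1), (2, -2), (3, -2), (3, -3), (2, -3)])
Fold: move[4]->D => DRRDDDL (positions: [(0, 0), (0, -1), (1, -1), (2, -1), (2, -2), (2, -3), (2, -4), (1, -4)])

Answer: (0,0) (0,-1) (1,-1) (2,-1) (2,-2) (2,-3) (2,-4) (1,-4)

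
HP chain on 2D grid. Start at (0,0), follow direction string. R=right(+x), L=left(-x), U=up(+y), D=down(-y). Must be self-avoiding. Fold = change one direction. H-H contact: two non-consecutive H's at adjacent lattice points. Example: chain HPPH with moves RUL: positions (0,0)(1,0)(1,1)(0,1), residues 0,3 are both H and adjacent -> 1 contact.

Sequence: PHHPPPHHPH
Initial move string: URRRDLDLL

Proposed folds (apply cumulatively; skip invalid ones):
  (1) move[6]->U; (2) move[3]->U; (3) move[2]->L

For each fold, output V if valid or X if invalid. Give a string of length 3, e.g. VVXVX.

Answer: XXX

Derivation:
Initial: URRRDLDLL -> [(0, 0), (0, 1), (1, 1), (2, 1), (3, 1), (3, 0), (2, 0), (2, -1), (1, -1), (0, -1)]
Fold 1: move[6]->U => URRRDLULL INVALID (collision), skipped
Fold 2: move[3]->U => URRUDLDLL INVALID (collision), skipped
Fold 3: move[2]->L => URLRDLDLL INVALID (collision), skipped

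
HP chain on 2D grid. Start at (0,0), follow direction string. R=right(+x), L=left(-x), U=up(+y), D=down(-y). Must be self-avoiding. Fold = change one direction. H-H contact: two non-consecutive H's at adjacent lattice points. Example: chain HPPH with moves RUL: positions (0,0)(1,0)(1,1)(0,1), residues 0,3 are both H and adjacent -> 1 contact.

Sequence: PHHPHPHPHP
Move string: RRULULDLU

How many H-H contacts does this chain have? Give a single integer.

Answer: 1

Derivation:
Positions: [(0, 0), (1, 0), (2, 0), (2, 1), (1, 1), (1, 2), (0, 2), (0, 1), (-1, 1), (-1, 2)]
H-H contact: residue 1 @(1,0) - residue 4 @(1, 1)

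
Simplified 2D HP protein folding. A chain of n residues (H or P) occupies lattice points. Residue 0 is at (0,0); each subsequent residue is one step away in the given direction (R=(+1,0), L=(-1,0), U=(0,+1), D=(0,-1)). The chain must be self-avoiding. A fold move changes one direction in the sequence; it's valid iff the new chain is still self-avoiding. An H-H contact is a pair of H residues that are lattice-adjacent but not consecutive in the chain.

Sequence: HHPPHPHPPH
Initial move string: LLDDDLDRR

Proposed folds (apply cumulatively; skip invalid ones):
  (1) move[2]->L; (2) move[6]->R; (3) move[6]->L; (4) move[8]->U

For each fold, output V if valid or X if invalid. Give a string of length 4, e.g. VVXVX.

Initial: LLDDDLDRR -> [(0, 0), (-1, 0), (-2, 0), (-2, -1), (-2, -2), (-2, -3), (-3, -3), (-3, -4), (-2, -4), (-1, -4)]
Fold 1: move[2]->L => LLLDDLDRR VALID
Fold 2: move[6]->R => LLLDDLRRR INVALID (collision), skipped
Fold 3: move[6]->L => LLLDDLLRR INVALID (collision), skipped
Fold 4: move[8]->U => LLLDDLDRU INVALID (collision), skipped

Answer: VXXX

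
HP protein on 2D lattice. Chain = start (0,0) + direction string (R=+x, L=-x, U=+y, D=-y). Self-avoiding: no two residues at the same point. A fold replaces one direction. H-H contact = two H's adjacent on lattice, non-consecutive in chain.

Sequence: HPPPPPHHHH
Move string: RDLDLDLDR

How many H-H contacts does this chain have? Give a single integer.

Positions: [(0, 0), (1, 0), (1, -1), (0, -1), (0, -2), (-1, -2), (-1, -3), (-2, -3), (-2, -4), (-1, -4)]
H-H contact: residue 6 @(-1,-3) - residue 9 @(-1, -4)

Answer: 1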